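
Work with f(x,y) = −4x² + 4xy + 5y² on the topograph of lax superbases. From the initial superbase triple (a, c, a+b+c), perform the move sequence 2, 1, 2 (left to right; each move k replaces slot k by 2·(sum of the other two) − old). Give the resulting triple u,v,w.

start (-4,5,5) = (f(1,0),f(0,1),f(1,1))
replace slot 2: 2·((-4)+5) − 5 = -3 → (-4,-3,5)
replace slot 1: 2·((-3)+5) − (-4) = 8 → (8,-3,5)
replace slot 2: 2·(8+5) − (-3) = 29 → (8,29,5)

8,29,5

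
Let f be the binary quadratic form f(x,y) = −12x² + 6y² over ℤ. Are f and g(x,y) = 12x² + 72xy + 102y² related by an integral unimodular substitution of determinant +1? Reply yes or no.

D₁ = 288, D₂ = 288
river cycle of f (length 2): (6, 12, -6), (-6, 12, 6)
river cycle of g (length 2): (-6, 12, 6), (6, 12, -6)
cycles coincide ⇒ equivalent

yes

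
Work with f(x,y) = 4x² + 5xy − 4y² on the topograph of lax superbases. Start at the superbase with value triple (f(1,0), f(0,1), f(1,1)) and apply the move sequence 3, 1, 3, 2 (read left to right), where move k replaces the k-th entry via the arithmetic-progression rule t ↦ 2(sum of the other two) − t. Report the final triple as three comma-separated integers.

start (4,-4,5) = (f(1,0),f(0,1),f(1,1))
replace slot 3: 2·(4+(-4)) − 5 = -5 → (4,-4,-5)
replace slot 1: 2·((-4)+(-5)) − 4 = -22 → (-22,-4,-5)
replace slot 3: 2·((-22)+(-4)) − (-5) = -47 → (-22,-4,-47)
replace slot 2: 2·((-22)+(-47)) − (-4) = -134 → (-22,-134,-47)

-22,-134,-47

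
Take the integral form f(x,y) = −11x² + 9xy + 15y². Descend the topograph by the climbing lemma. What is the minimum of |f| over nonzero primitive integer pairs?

river: ρ → (15,21,-5)
river: ρ → (-5,19,19)
river: ρ → (19,19,-5)
river: ρ → (-5,21,15)
river: ρ → (15,9,-11)
river: ρ → (-11,13,13)
river: ρ → (13,13,-11)
river: ρ → (-11,9,15)
closes: descent 0, river 8
min |a| on river = 5

5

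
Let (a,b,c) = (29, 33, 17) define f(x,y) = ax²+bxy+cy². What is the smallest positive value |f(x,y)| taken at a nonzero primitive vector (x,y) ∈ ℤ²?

translate: b→-25 (≡33 mod 58), so (29,33,17)→(29,-25,13)
flip: (29,-25,13)→(13,25,29)
translate: b→-1 (≡25 mod 26), so (13,25,29)→(13,-1,17)
reduced (well bottom): (13,-1,17) with a≤c, −a<b≤a
well minimum = a = 13

13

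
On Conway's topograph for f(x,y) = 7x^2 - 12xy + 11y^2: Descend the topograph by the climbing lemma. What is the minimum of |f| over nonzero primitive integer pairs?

translate: b→2 (≡-12 mod 14), so (7,-12,11)→(7,2,6)
flip: (7,2,6)→(6,-2,7)
reduced (well bottom): (6,-2,7) with a≤c, −a<b≤a
well minimum = a = 6

6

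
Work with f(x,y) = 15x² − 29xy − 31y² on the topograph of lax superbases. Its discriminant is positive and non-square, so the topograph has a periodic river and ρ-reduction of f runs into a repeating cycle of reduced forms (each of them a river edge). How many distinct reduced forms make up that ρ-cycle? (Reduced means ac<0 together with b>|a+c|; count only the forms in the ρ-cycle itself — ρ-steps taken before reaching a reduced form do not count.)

D = 2701, ⌊√D⌋ = 51
descent: ρ → (-31,29,15)  [lands on river]
river: ρ → (15,31,-29)
river: ρ → (-29,27,17)
river: ρ → (17,41,-15)
river: ρ → (-15,49,5)
river: ρ → (5,51,-5)
river: ρ → (-5,49,15)
river: ρ → (15,41,-17)
river: ρ → (-17,27,29)
river: ρ → (29,31,-15)
river: ρ → (-15,29,31)
river: ρ → (31,33,-13)
river: ρ → (-13,45,13)
river: ρ → (13,33,-31)
ρ-cycle length = 14 (tail of 1 descent step not counted)

14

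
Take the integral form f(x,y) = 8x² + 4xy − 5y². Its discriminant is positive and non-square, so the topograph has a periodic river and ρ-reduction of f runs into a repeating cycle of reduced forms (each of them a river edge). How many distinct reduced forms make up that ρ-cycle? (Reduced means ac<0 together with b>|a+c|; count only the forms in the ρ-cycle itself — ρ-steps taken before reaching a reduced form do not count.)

D = 176, ⌊√D⌋ = 13
river: ρ → (-5,6,7)
river: ρ → (7,8,-4)
river: ρ → (-4,8,7)
river: ρ → (7,6,-5)
river: ρ → (-5,4,8)
river: ρ → (8,12,-1)
river: ρ → (-1,12,8)
river: ρ → (8,4,-5)
ρ-cycle length = 8 (tail of 0 descent steps not counted)

8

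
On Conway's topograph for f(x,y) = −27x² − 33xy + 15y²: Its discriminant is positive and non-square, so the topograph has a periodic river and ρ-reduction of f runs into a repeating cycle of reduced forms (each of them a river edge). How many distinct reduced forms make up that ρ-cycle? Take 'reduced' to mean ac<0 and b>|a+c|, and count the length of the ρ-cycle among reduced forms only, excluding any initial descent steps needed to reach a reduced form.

D = 2709, ⌊√D⌋ = 52
descent: ρ → (15,33,-27)  [lands on river]
river: ρ → (-27,21,21)
river: ρ → (21,21,-27)
river: ρ → (-27,33,15)
river: ρ → (15,27,-33)
river: ρ → (-33,39,9)
river: ρ → (9,51,-3)
river: ρ → (-3,51,9)
river: ρ → (9,39,-33)
river: ρ → (-33,27,15)
ρ-cycle length = 10 (tail of 1 descent step not counted)

10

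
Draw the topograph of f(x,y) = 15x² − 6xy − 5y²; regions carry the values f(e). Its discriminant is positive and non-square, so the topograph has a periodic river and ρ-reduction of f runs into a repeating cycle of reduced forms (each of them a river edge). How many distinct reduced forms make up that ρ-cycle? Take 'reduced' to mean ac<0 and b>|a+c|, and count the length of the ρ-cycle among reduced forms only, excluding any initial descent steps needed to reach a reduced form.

D = 336, ⌊√D⌋ = 18
descent: ρ → (-5,16,4)  [lands on river]
river: ρ → (4,16,-5)
river: ρ → (-5,14,7)
river: ρ → (7,14,-5)
ρ-cycle length = 4 (tail of 1 descent step not counted)

4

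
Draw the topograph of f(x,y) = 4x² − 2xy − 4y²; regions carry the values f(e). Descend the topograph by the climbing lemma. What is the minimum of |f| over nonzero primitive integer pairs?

descent: ρ → (-4,2,4)  [lands on river]
river: ρ → (4,6,-2)
river: ρ → (-2,6,4)
river: ρ → (4,2,-4)
river: ρ → (-4,6,2)
river: ρ → (2,6,-4)
closes: descent 1, river 6
min |a| on river = 2

2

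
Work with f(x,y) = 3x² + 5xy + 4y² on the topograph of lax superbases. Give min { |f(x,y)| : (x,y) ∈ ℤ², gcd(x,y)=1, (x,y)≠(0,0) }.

translate: b→-1 (≡5 mod 6), so (3,5,4)→(3,-1,2)
flip: (3,-1,2)→(2,1,3)
reduced (well bottom): (2,1,3) with a≤c, −a<b≤a
well minimum = a = 2

2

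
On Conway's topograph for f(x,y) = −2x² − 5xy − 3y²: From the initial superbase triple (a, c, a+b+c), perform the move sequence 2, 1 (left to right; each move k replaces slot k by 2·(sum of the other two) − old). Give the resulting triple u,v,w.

start (-2,-3,-10) = (f(1,0),f(0,1),f(1,1))
replace slot 2: 2·((-2)+(-10)) − (-3) = -21 → (-2,-21,-10)
replace slot 1: 2·((-21)+(-10)) − (-2) = -60 → (-60,-21,-10)

-60,-21,-10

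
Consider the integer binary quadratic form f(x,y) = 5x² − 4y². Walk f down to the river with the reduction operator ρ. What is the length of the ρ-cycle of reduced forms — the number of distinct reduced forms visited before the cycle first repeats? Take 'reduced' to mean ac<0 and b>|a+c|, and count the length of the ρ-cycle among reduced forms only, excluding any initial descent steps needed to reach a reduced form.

D = 80, ⌊√D⌋ = 8
descent: ρ → (-4,8,1)  [lands on river]
river: ρ → (1,8,-4)
ρ-cycle length = 2 (tail of 1 descent step not counted)

2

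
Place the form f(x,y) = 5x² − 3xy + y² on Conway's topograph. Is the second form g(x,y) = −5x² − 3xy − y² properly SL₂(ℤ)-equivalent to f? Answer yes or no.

D₁ = -11, D₂ = -11
f: flip: (5,-3,1)→(1,3,5)
f: translate: b→1 (≡3 mod 2), so (1,3,5)→(1,1,3)
f: reduced (well bottom): (1,1,3) with a≤c, −a<b≤a
g is negative-definite; reduce −g:
−g: flip: (5,3,1)→(1,-3,5)
−g: translate: b→1 (≡-3 mod 2), so (1,-3,5)→(1,1,3)
−g: reduced (well bottom): (1,1,3) with a≤c, −a<b≤a
flip sign back: reduced form of g is (-1,-1,-3)
reduced forms (1, 1, 3) vs (-1, -1, -3) ⇒ inequivalent

no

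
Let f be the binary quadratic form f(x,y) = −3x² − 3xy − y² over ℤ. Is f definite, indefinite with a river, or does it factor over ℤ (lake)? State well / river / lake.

D = b²−4ac = (-3)² − 4·(-3)·(-1) = -3
D < 0 ⇒ definite ⇒ every region one sign ⇒ single well

well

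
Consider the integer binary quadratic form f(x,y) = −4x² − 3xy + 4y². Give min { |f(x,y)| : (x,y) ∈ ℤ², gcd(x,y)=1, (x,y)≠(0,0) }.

descent: ρ → (4,3,-4)  [lands on river]
river: ρ → (-4,5,3)
river: ρ → (3,7,-2)
river: ρ → (-2,5,6)
river: ρ → (6,7,-1)
river: ρ → (-1,7,6)
river: ρ → (6,5,-2)
river: ρ → (-2,7,3)
river: ρ → (3,5,-4)
river: ρ → (-4,3,4)
river: ρ → (4,5,-3)
river: ρ → (-3,7,2)
river: ρ → (2,5,-6)
river: ρ → (-6,7,1)
river: ρ → (1,7,-6)
river: ρ → (-6,5,2)
river: ρ → (2,7,-3)
river: ρ → (-3,5,4)
closes: descent 1, river 18
min |a| on river = 1

1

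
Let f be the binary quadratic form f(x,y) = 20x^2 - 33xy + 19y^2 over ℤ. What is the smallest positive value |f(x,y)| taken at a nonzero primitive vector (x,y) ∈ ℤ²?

translate: b→7 (≡-33 mod 40), so (20,-33,19)→(20,7,6)
flip: (20,7,6)→(6,-7,20)
translate: b→5 (≡-7 mod 12), so (6,-7,20)→(6,5,19)
reduced (well bottom): (6,5,19) with a≤c, −a<b≤a
well minimum = a = 6

6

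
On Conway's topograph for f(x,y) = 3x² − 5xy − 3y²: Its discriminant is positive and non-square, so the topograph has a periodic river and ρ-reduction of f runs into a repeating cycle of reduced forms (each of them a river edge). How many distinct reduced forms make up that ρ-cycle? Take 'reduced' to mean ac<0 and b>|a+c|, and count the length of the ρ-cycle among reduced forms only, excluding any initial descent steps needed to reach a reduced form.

D = 61, ⌊√D⌋ = 7
descent: ρ → (-3,5,3)  [lands on river]
river: ρ → (3,7,-1)
river: ρ → (-1,7,3)
river: ρ → (3,5,-3)
river: ρ → (-3,7,1)
river: ρ → (1,7,-3)
ρ-cycle length = 6 (tail of 1 descent step not counted)

6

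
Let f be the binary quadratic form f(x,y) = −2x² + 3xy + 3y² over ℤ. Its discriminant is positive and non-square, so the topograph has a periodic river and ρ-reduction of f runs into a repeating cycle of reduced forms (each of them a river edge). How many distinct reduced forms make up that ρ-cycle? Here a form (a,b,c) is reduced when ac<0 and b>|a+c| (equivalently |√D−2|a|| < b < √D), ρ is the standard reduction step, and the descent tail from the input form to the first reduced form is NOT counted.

D = 33, ⌊√D⌋ = 5
river: ρ → (3,3,-2)
river: ρ → (-2,5,1)
river: ρ → (1,5,-2)
river: ρ → (-2,3,3)
ρ-cycle length = 4 (tail of 0 descent steps not counted)

4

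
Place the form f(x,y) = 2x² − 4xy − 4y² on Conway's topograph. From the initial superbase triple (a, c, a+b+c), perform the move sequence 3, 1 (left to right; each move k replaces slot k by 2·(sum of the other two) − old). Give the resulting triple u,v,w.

start (2,-4,-6) = (f(1,0),f(0,1),f(1,1))
replace slot 3: 2·(2+(-4)) − (-6) = 2 → (2,-4,2)
replace slot 1: 2·((-4)+2) − 2 = -6 → (-6,-4,2)

-6,-4,2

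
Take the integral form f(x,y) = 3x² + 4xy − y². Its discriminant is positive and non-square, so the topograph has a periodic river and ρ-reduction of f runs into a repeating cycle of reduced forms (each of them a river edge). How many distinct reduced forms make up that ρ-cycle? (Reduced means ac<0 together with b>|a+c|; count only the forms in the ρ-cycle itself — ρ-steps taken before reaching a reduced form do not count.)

D = 28, ⌊√D⌋ = 5
river: ρ → (-1,4,3)
river: ρ → (3,2,-2)
river: ρ → (-2,2,3)
river: ρ → (3,4,-1)
ρ-cycle length = 4 (tail of 0 descent steps not counted)

4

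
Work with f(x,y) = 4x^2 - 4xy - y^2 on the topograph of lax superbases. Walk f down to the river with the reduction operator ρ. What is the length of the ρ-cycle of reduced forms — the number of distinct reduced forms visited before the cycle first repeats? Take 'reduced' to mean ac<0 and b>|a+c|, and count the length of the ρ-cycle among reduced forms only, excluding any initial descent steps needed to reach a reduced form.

D = 32, ⌊√D⌋ = 5
descent: ρ → (-1,4,4)  [lands on river]
river: ρ → (4,4,-1)
ρ-cycle length = 2 (tail of 1 descent step not counted)

2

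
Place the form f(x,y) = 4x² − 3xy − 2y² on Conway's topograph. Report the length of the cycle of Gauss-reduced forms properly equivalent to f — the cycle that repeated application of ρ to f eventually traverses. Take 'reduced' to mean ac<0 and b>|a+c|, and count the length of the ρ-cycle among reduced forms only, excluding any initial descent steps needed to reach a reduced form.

D = 41, ⌊√D⌋ = 6
descent: ρ → (-2,3,4)  [lands on river]
river: ρ → (4,5,-1)
river: ρ → (-1,5,4)
river: ρ → (4,3,-2)
river: ρ → (-2,5,2)
river: ρ → (2,3,-4)
river: ρ → (-4,5,1)
river: ρ → (1,5,-4)
river: ρ → (-4,3,2)
river: ρ → (2,5,-2)
ρ-cycle length = 10 (tail of 1 descent step not counted)

10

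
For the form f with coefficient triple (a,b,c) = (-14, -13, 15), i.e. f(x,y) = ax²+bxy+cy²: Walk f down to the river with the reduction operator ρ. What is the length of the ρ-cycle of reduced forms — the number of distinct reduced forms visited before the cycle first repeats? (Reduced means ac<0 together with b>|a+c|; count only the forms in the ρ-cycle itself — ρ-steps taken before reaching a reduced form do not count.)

D = 1009, ⌊√D⌋ = 31
descent: ρ → (15,13,-14)  [lands on river]
river: ρ → (-14,15,14)
river: ρ → (14,13,-15)
river: ρ → (-15,17,12)
river: ρ → (12,31,-1)
river: ρ → (-1,31,12)
river: ρ → (12,17,-15)
river: ρ → (-15,13,14)
river: ρ → (14,15,-14)
river: ρ → (-14,13,15)
river: ρ → (15,17,-12)
river: ρ → (-12,31,1)
river: ρ → (1,31,-12)
river: ρ → (-12,17,15)
ρ-cycle length = 14 (tail of 1 descent step not counted)

14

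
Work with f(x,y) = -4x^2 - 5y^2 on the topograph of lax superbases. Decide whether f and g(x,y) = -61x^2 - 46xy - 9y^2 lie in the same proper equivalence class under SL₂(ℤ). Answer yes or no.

D₁ = -80, D₂ = -80
f is negative-definite; reduce −f:
−f: reduced (well bottom): (4,0,5) with a≤c, −a<b≤a
flip sign back: reduced form of f is (-4,0,-5)
g is negative-definite; reduce −g:
−g: flip: (61,46,9)→(9,-46,61)
−g: translate: b→8 (≡-46 mod 18), so (9,-46,61)→(9,8,4)
−g: flip: (9,8,4)→(4,-8,9)
−g: translate: b→0 (≡-8 mod 8), so (4,-8,9)→(4,0,5)
−g: reduced (well bottom): (4,0,5) with a≤c, −a<b≤a
flip sign back: reduced form of g is (-4,0,-5)
reduced forms (-4, 0, -5) vs (-4, 0, -5) ⇒ equivalent

yes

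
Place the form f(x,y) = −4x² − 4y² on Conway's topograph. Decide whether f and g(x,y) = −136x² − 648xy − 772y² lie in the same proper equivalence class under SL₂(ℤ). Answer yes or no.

D₁ = -64, D₂ = -64
f is negative-definite; reduce −f:
−f: reduced (well bottom): (4,0,4) with a≤c, −a<b≤a
flip sign back: reduced form of f is (-4,0,-4)
g is negative-definite; reduce −g:
−g: translate: b→104 (≡648 mod 272), so (136,648,772)→(136,104,20)
−g: flip: (136,104,20)→(20,-104,136)
−g: translate: b→16 (≡-104 mod 40), so (20,-104,136)→(20,16,4)
−g: flip: (20,16,4)→(4,-16,20)
−g: translate: b→0 (≡-16 mod 8), so (4,-16,20)→(4,0,4)
−g: reduced (well bottom): (4,0,4) with a≤c, −a<b≤a
flip sign back: reduced form of g is (-4,0,-4)
reduced forms (-4, 0, -4) vs (-4, 0, -4) ⇒ equivalent

yes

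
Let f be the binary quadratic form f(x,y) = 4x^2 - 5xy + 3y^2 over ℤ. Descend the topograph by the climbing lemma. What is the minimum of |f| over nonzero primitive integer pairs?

translate: b→3 (≡-5 mod 8), so (4,-5,3)→(4,3,2)
flip: (4,3,2)→(2,-3,4)
translate: b→1 (≡-3 mod 4), so (2,-3,4)→(2,1,3)
reduced (well bottom): (2,1,3) with a≤c, −a<b≤a
well minimum = a = 2

2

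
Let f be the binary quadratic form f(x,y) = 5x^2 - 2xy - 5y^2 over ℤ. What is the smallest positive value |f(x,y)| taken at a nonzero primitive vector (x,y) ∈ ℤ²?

descent: ρ → (-5,2,5)  [lands on river]
river: ρ → (5,8,-2)
river: ρ → (-2,8,5)
river: ρ → (5,2,-5)
river: ρ → (-5,8,2)
river: ρ → (2,8,-5)
closes: descent 1, river 6
min |a| on river = 2

2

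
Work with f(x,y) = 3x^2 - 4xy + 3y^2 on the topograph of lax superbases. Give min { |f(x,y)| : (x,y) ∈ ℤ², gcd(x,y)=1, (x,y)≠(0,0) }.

translate: b→2 (≡-4 mod 6), so (3,-4,3)→(3,2,2)
flip: (3,2,2)→(2,-2,3)
translate: b→2 (≡-2 mod 4), so (2,-2,3)→(2,2,3)
reduced (well bottom): (2,2,3) with a≤c, −a<b≤a
well minimum = a = 2

2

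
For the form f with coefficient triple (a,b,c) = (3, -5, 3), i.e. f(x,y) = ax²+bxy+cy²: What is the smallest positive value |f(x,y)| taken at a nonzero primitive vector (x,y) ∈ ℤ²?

translate: b→1 (≡-5 mod 6), so (3,-5,3)→(3,1,1)
flip: (3,1,1)→(1,-1,3)
translate: b→1 (≡-1 mod 2), so (1,-1,3)→(1,1,3)
reduced (well bottom): (1,1,3) with a≤c, −a<b≤a
well minimum = a = 1

1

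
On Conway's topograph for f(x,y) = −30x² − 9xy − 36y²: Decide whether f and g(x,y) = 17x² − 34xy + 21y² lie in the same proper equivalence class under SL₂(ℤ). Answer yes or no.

D₁ = -4239, D₂ = -272
discriminants differ ⇒ not SL₂(ℤ)-equivalent

no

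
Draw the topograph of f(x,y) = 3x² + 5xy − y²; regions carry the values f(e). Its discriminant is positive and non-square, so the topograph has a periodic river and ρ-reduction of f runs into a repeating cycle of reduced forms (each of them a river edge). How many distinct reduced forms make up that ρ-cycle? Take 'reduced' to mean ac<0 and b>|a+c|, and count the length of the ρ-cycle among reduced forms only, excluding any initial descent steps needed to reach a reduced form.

D = 37, ⌊√D⌋ = 6
river: ρ → (-1,5,3)
river: ρ → (3,1,-3)
river: ρ → (-3,5,1)
river: ρ → (1,5,-3)
river: ρ → (-3,1,3)
river: ρ → (3,5,-1)
ρ-cycle length = 6 (tail of 0 descent steps not counted)

6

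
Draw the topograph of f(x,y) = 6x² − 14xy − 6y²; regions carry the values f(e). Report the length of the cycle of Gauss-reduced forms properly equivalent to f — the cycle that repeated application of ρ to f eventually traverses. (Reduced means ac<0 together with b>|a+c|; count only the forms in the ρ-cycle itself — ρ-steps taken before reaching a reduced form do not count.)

D = 340, ⌊√D⌋ = 18
descent: ρ → (-6,14,6)  [lands on river]
river: ρ → (6,10,-10)
river: ρ → (-10,10,6)
river: ρ → (6,14,-6)
river: ρ → (-6,10,10)
river: ρ → (10,10,-6)
ρ-cycle length = 6 (tail of 1 descent step not counted)

6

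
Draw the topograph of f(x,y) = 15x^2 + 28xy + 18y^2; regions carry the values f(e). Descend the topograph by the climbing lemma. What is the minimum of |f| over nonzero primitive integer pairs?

translate: b→-2 (≡28 mod 30), so (15,28,18)→(15,-2,5)
flip: (15,-2,5)→(5,2,15)
reduced (well bottom): (5,2,15) with a≤c, −a<b≤a
well minimum = a = 5

5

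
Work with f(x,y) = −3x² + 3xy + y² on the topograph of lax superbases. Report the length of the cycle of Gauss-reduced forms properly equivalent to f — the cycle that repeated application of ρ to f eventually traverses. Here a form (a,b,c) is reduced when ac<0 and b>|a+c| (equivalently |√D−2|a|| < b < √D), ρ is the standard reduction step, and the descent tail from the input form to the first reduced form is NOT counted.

D = 21, ⌊√D⌋ = 4
river: ρ → (1,3,-3)
river: ρ → (-3,3,1)
ρ-cycle length = 2 (tail of 0 descent steps not counted)

2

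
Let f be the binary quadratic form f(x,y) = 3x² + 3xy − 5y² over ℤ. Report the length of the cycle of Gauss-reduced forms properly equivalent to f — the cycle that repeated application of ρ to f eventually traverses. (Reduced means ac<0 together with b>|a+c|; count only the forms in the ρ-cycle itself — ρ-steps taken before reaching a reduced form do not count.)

D = 69, ⌊√D⌋ = 8
river: ρ → (-5,7,1)
river: ρ → (1,7,-5)
river: ρ → (-5,3,3)
river: ρ → (3,3,-5)
ρ-cycle length = 4 (tail of 0 descent steps not counted)

4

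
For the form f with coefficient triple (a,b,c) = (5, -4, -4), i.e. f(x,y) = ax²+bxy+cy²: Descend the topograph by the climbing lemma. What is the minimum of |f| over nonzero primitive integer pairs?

descent: ρ → (-4,4,5)  [lands on river]
river: ρ → (5,6,-3)
river: ρ → (-3,6,5)
river: ρ → (5,4,-4)
closes: descent 1, river 4
min |a| on river = 3

3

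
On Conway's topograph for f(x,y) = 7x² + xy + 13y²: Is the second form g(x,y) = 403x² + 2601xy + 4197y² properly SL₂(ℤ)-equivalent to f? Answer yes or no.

D₁ = -363, D₂ = -363
f: reduced (well bottom): (7,1,13) with a≤c, −a<b≤a
g: translate: b→183 (≡2601 mod 806), so (403,2601,4197)→(403,183,21)
g: flip: (403,183,21)→(21,-183,403)
g: translate: b→-15 (≡-183 mod 42), so (21,-183,403)→(21,-15,7)
g: flip: (21,-15,7)→(7,15,21)
g: translate: b→1 (≡15 mod 14), so (7,15,21)→(7,1,13)
g: reduced (well bottom): (7,1,13) with a≤c, −a<b≤a
reduced forms (7, 1, 13) vs (7, 1, 13) ⇒ equivalent

yes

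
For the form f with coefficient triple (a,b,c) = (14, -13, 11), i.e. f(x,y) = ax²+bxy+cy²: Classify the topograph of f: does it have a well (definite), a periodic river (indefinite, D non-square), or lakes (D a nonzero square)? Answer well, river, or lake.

D = b²−4ac = (-13)² − 4·14·11 = -447
D < 0 ⇒ definite ⇒ every region one sign ⇒ single well

well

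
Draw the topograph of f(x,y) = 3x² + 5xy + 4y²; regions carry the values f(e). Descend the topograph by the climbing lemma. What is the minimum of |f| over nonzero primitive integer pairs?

translate: b→-1 (≡5 mod 6), so (3,5,4)→(3,-1,2)
flip: (3,-1,2)→(2,1,3)
reduced (well bottom): (2,1,3) with a≤c, −a<b≤a
well minimum = a = 2

2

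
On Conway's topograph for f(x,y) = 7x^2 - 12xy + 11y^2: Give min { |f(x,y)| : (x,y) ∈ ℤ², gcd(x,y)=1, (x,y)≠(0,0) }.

translate: b→2 (≡-12 mod 14), so (7,-12,11)→(7,2,6)
flip: (7,2,6)→(6,-2,7)
reduced (well bottom): (6,-2,7) with a≤c, −a<b≤a
well minimum = a = 6

6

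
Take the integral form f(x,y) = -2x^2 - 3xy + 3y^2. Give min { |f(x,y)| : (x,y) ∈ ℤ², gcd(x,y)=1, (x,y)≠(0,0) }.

descent: ρ → (3,3,-2)  [lands on river]
river: ρ → (-2,5,1)
river: ρ → (1,5,-2)
river: ρ → (-2,3,3)
closes: descent 1, river 4
min |a| on river = 1

1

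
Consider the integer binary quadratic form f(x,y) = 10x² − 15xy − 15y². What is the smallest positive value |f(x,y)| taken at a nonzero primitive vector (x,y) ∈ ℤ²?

descent: ρ → (-15,15,10)  [lands on river]
river: ρ → (10,25,-5)
river: ρ → (-5,25,10)
river: ρ → (10,15,-15)
closes: descent 1, river 4
min |a| on river = 5

5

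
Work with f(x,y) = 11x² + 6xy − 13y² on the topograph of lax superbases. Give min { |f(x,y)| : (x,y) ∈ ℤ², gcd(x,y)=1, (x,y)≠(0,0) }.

river: ρ → (-13,20,4)
river: ρ → (4,20,-13)
river: ρ → (-13,6,11)
river: ρ → (11,16,-8)
river: ρ → (-8,16,11)
river: ρ → (11,6,-13)
closes: descent 0, river 6
min |a| on river = 4

4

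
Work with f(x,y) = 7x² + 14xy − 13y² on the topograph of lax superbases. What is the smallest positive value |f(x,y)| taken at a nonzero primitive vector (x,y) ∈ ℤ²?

river: ρ → (-13,12,8)
river: ρ → (8,20,-5)
river: ρ → (-5,20,8)
river: ρ → (8,12,-13)
river: ρ → (-13,14,7)
river: ρ → (7,14,-13)
closes: descent 0, river 6
min |a| on river = 5

5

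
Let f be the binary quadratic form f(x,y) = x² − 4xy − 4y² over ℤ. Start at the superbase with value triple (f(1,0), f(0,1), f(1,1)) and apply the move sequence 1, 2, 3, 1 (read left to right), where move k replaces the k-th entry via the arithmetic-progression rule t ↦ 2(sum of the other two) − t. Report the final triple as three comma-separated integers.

start (1,-4,-7) = (f(1,0),f(0,1),f(1,1))
replace slot 1: 2·((-4)+(-7)) − 1 = -23 → (-23,-4,-7)
replace slot 2: 2·((-23)+(-7)) − (-4) = -56 → (-23,-56,-7)
replace slot 3: 2·((-23)+(-56)) − (-7) = -151 → (-23,-56,-151)
replace slot 1: 2·((-56)+(-151)) − (-23) = -391 → (-391,-56,-151)

-391,-56,-151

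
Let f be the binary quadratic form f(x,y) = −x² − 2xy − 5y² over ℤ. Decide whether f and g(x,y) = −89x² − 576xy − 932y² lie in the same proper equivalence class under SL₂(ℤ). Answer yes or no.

D₁ = -16, D₂ = -16
f is negative-definite; reduce −f:
−f: translate: b→0 (≡2 mod 2), so (1,2,5)→(1,0,4)
−f: reduced (well bottom): (1,0,4) with a≤c, −a<b≤a
flip sign back: reduced form of f is (-1,0,-4)
g is negative-definite; reduce −g:
−g: translate: b→42 (≡576 mod 178), so (89,576,932)→(89,42,5)
−g: flip: (89,42,5)→(5,-42,89)
−g: translate: b→-2 (≡-42 mod 10), so (5,-42,89)→(5,-2,1)
−g: flip: (5,-2,1)→(1,2,5)
−g: translate: b→0 (≡2 mod 2), so (1,2,5)→(1,0,4)
−g: reduced (well bottom): (1,0,4) with a≤c, −a<b≤a
flip sign back: reduced form of g is (-1,0,-4)
reduced forms (-1, 0, -4) vs (-1, 0, -4) ⇒ equivalent

yes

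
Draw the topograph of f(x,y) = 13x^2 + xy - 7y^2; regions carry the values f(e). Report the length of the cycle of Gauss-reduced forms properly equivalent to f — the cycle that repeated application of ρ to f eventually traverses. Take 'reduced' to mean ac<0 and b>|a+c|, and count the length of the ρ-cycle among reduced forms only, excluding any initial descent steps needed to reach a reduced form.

D = 365, ⌊√D⌋ = 19
descent: ρ → (-7,13,7)  [lands on river]
river: ρ → (7,15,-5)
river: ρ → (-5,15,7)
river: ρ → (7,13,-7)
river: ρ → (-7,15,5)
river: ρ → (5,15,-7)
ρ-cycle length = 6 (tail of 1 descent step not counted)

6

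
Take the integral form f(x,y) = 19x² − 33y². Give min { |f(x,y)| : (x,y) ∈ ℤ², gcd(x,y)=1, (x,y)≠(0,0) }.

descent: ρ → (-33,0,19)
descent: ρ → (19,38,-14)  [lands on river]
river: ρ → (-14,46,7)
river: ρ → (7,38,-38)
river: ρ → (-38,38,7)
river: ρ → (7,46,-14)
river: ρ → (-14,38,19)
closes: descent 2, river 6
min |a| on river = 7

7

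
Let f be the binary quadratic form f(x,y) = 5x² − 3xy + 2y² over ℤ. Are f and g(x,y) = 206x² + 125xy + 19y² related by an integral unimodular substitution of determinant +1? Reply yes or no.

D₁ = -31, D₂ = -31
f: flip: (5,-3,2)→(2,3,5)
f: translate: b→-1 (≡3 mod 4), so (2,3,5)→(2,-1,4)
f: reduced (well bottom): (2,-1,4) with a≤c, −a<b≤a
g: flip: (206,125,19)→(19,-125,206)
g: translate: b→-11 (≡-125 mod 38), so (19,-125,206)→(19,-11,2)
g: flip: (19,-11,2)→(2,11,19)
g: translate: b→-1 (≡11 mod 4), so (2,11,19)→(2,-1,4)
g: reduced (well bottom): (2,-1,4) with a≤c, −a<b≤a
reduced forms (2, -1, 4) vs (2, -1, 4) ⇒ equivalent

yes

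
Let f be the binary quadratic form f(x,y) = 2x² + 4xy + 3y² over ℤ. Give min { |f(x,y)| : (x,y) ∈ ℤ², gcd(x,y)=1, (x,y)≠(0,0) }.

translate: b→0 (≡4 mod 4), so (2,4,3)→(2,0,1)
flip: (2,0,1)→(1,0,2)
reduced (well bottom): (1,0,2) with a≤c, −a<b≤a
well minimum = a = 1

1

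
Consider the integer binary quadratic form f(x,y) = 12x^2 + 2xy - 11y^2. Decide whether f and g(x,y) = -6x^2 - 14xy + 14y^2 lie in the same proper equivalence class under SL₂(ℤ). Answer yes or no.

D₁ = 532, D₂ = 532
river cycle of f (length 16): (-11, 20, 3), (3, 22, -4), (-4, 18, 13), (13, 8, -9), (-9, 10, 12), (12, 14, -7), (-7, 14, 12), (12, 10, -9), (-9, 8, 13), (13, 18, -4), … (6 more)
river cycle of g (length 4): (14, 14, -6), (-6, 22, 2), (2, 22, -6), (-6, 14, 14)
cycles differ ⇒ inequivalent

no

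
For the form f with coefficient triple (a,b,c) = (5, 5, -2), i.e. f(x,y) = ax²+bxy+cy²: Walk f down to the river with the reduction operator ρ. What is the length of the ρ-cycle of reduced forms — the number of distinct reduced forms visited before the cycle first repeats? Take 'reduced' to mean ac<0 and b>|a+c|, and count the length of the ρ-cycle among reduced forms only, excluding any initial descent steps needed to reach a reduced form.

D = 65, ⌊√D⌋ = 8
river: ρ → (-2,7,2)
river: ρ → (2,5,-5)
river: ρ → (-5,5,2)
river: ρ → (2,7,-2)
river: ρ → (-2,5,5)
river: ρ → (5,5,-2)
ρ-cycle length = 6 (tail of 0 descent steps not counted)

6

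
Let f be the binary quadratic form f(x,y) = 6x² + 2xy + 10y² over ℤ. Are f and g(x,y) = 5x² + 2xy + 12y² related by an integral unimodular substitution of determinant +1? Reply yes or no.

D₁ = -236, D₂ = -236
f: reduced (well bottom): (6,2,10) with a≤c, −a<b≤a
g: reduced (well bottom): (5,2,12) with a≤c, −a<b≤a
reduced forms (6, 2, 10) vs (5, 2, 12) ⇒ inequivalent

no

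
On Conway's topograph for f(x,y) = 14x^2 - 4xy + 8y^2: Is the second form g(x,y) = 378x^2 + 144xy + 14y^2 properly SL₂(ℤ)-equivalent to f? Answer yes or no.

D₁ = -432, D₂ = -432
f: flip: (14,-4,8)→(8,4,14)
f: reduced (well bottom): (8,4,14) with a≤c, −a<b≤a
g: flip: (378,144,14)→(14,-144,378)
g: translate: b→-4 (≡-144 mod 28), so (14,-144,378)→(14,-4,8)
g: flip: (14,-4,8)→(8,4,14)
g: reduced (well bottom): (8,4,14) with a≤c, −a<b≤a
reduced forms (8, 4, 14) vs (8, 4, 14) ⇒ equivalent

yes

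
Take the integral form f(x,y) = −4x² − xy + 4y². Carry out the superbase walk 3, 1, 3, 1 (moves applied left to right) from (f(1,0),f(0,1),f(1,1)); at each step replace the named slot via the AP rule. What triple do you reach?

start (-4,4,-1) = (f(1,0),f(0,1),f(1,1))
replace slot 3: 2·((-4)+4) − (-1) = 1 → (-4,4,1)
replace slot 1: 2·(4+1) − (-4) = 14 → (14,4,1)
replace slot 3: 2·(14+4) − 1 = 35 → (14,4,35)
replace slot 1: 2·(4+35) − 14 = 64 → (64,4,35)

64,4,35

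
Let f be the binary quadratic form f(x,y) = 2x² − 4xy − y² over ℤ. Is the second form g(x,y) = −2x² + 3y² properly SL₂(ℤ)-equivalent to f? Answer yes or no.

D₁ = 24, D₂ = 24
river cycle of f (length 2): (-1, 4, 2), (2, 4, -1)
river cycle of g (length 2): (-2, 4, 1), (1, 4, -2)
cycles differ ⇒ inequivalent

no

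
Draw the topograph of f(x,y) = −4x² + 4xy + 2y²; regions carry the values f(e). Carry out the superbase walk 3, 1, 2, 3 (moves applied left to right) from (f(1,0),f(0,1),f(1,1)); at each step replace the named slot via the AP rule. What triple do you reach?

start (-4,2,2) = (f(1,0),f(0,1),f(1,1))
replace slot 3: 2·((-4)+2) − 2 = -6 → (-4,2,-6)
replace slot 1: 2·(2+(-6)) − (-4) = -4 → (-4,2,-6)
replace slot 2: 2·((-4)+(-6)) − 2 = -22 → (-4,-22,-6)
replace slot 3: 2·((-4)+(-22)) − (-6) = -46 → (-4,-22,-46)

-4,-22,-46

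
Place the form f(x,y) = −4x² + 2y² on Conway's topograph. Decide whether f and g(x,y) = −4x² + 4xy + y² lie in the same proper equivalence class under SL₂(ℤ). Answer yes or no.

D₁ = 32, D₂ = 32
river cycle of f (length 2): (2, 4, -2), (-2, 4, 2)
river cycle of g (length 2): (1, 4, -4), (-4, 4, 1)
cycles differ ⇒ inequivalent

no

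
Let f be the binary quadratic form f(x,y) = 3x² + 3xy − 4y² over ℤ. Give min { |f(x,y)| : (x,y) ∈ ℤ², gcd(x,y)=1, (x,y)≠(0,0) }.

river: ρ → (-4,5,2)
river: ρ → (2,7,-1)
river: ρ → (-1,7,2)
river: ρ → (2,5,-4)
river: ρ → (-4,3,3)
river: ρ → (3,3,-4)
closes: descent 0, river 6
min |a| on river = 1

1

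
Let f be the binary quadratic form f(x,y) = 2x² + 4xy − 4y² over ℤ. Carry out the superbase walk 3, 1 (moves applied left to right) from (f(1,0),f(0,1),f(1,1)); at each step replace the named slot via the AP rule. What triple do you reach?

start (2,-4,2) = (f(1,0),f(0,1),f(1,1))
replace slot 3: 2·(2+(-4)) − 2 = -6 → (2,-4,-6)
replace slot 1: 2·((-4)+(-6)) − 2 = -22 → (-22,-4,-6)

-22,-4,-6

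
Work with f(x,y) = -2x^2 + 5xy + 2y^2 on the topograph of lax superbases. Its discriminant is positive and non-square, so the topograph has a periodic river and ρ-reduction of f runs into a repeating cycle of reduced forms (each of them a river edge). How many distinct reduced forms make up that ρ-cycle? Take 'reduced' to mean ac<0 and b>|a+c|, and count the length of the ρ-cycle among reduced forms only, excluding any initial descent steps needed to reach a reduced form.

D = 41, ⌊√D⌋ = 6
river: ρ → (2,3,-4)
river: ρ → (-4,5,1)
river: ρ → (1,5,-4)
river: ρ → (-4,3,2)
river: ρ → (2,5,-2)
river: ρ → (-2,3,4)
river: ρ → (4,5,-1)
river: ρ → (-1,5,4)
river: ρ → (4,3,-2)
river: ρ → (-2,5,2)
ρ-cycle length = 10 (tail of 0 descent steps not counted)

10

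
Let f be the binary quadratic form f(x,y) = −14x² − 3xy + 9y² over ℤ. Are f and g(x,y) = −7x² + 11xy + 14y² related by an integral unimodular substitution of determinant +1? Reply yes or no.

D₁ = 513, D₂ = 513
river cycle of f (length 16): (9, 21, -2), (-2, 19, 19), (19, 19, -2), (-2, 21, 9), (9, 15, -8), (-8, 17, 7), (7, 11, -14), (-14, 17, 4), (4, 15, -18), (-18, 21, 1), … (6 more)
river cycle of g (length 16): (14, 17, -4), (-4, 15, 18), (18, 21, -1), (-1, 21, 18), (18, 15, -4), (-4, 17, 14), (14, 11, -7), (-7, 17, 8), (8, 15, -9), (-9, 21, 2), … (6 more)
cycles differ ⇒ inequivalent

no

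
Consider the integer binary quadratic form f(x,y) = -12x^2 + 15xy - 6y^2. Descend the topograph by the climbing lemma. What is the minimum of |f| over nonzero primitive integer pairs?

translate: b→9 (≡-15 mod 24), so (12,-15,6)→(12,9,3)
flip: (12,9,3)→(3,-9,12)
translate: b→3 (≡-9 mod 6), so (3,-9,12)→(3,3,6)
reduced (well bottom): (3,3,6) with a≤c, −a<b≤a
well minimum |f| = |-3| = 3 (negative-definite)

3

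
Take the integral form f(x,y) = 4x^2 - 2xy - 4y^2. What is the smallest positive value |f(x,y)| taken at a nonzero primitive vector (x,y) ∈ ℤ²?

descent: ρ → (-4,2,4)  [lands on river]
river: ρ → (4,6,-2)
river: ρ → (-2,6,4)
river: ρ → (4,2,-4)
river: ρ → (-4,6,2)
river: ρ → (2,6,-4)
closes: descent 1, river 6
min |a| on river = 2

2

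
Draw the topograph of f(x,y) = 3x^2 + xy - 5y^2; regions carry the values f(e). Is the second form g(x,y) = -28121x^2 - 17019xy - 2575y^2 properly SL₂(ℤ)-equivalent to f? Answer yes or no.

D₁ = 61, D₂ = 61
river cycle of f (length 6): (3, 7, -1), (-1, 7, 3), (3, 5, -3), (-3, 7, 1), (1, 7, -3), (-3, 5, 3)
river cycle of g (length 6): (-3, 5, 3), (3, 7, -1), (-1, 7, 3), (3, 5, -3), (-3, 7, 1), (1, 7, -3)
cycles coincide ⇒ equivalent

yes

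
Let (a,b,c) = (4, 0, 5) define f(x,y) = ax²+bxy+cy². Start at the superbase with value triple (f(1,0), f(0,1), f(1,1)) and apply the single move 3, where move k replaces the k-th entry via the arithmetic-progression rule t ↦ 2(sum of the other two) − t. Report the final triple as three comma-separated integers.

start (4,5,9) = (f(1,0),f(0,1),f(1,1))
replace slot 3: 2·(4+5) − 9 = 9 → (4,5,9)

4,5,9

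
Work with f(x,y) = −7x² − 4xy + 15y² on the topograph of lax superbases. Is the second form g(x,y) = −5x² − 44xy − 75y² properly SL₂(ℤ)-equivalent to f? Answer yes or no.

D₁ = 436, D₂ = 436
river cycle of f (length 30): (-7, 10, 12), (12, 14, -5), (-5, 16, 9), (9, 20, -1), (-1, 20, 9), (9, 16, -5), (-5, 14, 12), (12, 10, -7), (-7, 18, 4), (4, 14, -15), … (20 more)
river cycle of g (length 30): (-5, 16, 9), (9, 20, -1), (-1, 20, 9), (9, 16, -5), (-5, 14, 12), (12, 10, -7), (-7, 18, 4), (4, 14, -15), (-15, 16, 3), (3, 20, -3), … (20 more)
cycles coincide ⇒ equivalent

yes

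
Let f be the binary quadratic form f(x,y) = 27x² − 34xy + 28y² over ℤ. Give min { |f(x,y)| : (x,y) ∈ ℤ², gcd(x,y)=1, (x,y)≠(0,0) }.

translate: b→20 (≡-34 mod 54), so (27,-34,28)→(27,20,21)
flip: (27,20,21)→(21,-20,27)
reduced (well bottom): (21,-20,27) with a≤c, −a<b≤a
well minimum = a = 21

21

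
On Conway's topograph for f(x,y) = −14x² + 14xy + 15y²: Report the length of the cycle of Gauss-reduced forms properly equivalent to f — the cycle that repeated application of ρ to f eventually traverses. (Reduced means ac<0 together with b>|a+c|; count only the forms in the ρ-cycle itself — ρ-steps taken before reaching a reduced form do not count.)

D = 1036, ⌊√D⌋ = 32
river: ρ → (15,16,-13)
river: ρ → (-13,10,18)
river: ρ → (18,26,-5)
river: ρ → (-5,24,23)
river: ρ → (23,22,-6)
river: ρ → (-6,26,15)
river: ρ → (15,4,-17)
river: ρ → (-17,30,2)
river: ρ → (2,30,-17)
river: ρ → (-17,4,15)
river: ρ → (15,26,-6)
river: ρ → (-6,22,23)
river: ρ → (23,24,-5)
river: ρ → (-5,26,18)
river: ρ → (18,10,-13)
river: ρ → (-13,16,15)
river: ρ → (15,14,-14)
river: ρ → (-14,14,15)
ρ-cycle length = 18 (tail of 0 descent steps not counted)

18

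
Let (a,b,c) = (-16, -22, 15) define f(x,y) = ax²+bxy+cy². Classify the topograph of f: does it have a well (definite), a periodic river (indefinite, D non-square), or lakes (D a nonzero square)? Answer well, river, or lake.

D = b²−4ac = (-22)² − 4·(-16)·15 = 1444
D = 38² is a perfect square ⇒ form factors over ℤ ⇒ lakes

lake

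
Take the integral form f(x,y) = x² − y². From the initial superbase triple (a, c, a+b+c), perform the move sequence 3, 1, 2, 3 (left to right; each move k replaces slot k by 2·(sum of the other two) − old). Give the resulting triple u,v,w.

start (1,-1,0) = (f(1,0),f(0,1),f(1,1))
replace slot 3: 2·(1+(-1)) − 0 = 0 → (1,-1,0)
replace slot 1: 2·((-1)+0) − 1 = -3 → (-3,-1,0)
replace slot 2: 2·((-3)+0) − (-1) = -5 → (-3,-5,0)
replace slot 3: 2·((-3)+(-5)) − 0 = -16 → (-3,-5,-16)

-3,-5,-16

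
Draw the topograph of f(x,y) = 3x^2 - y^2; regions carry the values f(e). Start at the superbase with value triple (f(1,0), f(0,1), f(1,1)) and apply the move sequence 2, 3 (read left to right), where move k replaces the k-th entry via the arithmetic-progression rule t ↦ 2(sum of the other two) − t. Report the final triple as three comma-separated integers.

start (3,-1,2) = (f(1,0),f(0,1),f(1,1))
replace slot 2: 2·(3+2) − (-1) = 11 → (3,11,2)
replace slot 3: 2·(3+11) − 2 = 26 → (3,11,26)

3,11,26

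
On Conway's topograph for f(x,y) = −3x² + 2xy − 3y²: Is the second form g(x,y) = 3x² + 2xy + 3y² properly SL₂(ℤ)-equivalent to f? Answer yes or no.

D₁ = -32, D₂ = -32
f is negative-definite; reduce −f:
−f: flip: (3,-2,3)→(3,2,3)
−f: reduced (well bottom): (3,2,3) with a≤c, −a<b≤a
flip sign back: reduced form of f is (-3,-2,-3)
g: reduced (well bottom): (3,2,3) with a≤c, −a<b≤a
reduced forms (-3, -2, -3) vs (3, 2, 3) ⇒ inequivalent

no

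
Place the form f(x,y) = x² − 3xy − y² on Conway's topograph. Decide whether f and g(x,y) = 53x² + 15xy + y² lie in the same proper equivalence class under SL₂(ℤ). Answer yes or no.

D₁ = 13, D₂ = 13
river cycle of f (length 2): (-1, 3, 1), (1, 3, -1)
river cycle of g (length 2): (1, 3, -1), (-1, 3, 1)
cycles coincide ⇒ equivalent

yes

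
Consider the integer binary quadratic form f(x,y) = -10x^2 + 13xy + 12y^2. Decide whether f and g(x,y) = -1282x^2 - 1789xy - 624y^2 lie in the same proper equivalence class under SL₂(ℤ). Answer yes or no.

D₁ = 649, D₂ = 649
river cycle of f (length 34): (12, 11, -11), (-11, 11, 12), (12, 13, -10), (-10, 7, 15), (15, 23, -2), (-2, 25, 3), (3, 23, -10), (-10, 17, 9), (9, 19, -8), (-8, 13, 15), … (24 more)
river cycle of g (length 34): (-10, 13, 12), (12, 11, -11), (-11, 11, 12), (12, 13, -10), (-10, 7, 15), (15, 23, -2), (-2, 25, 3), (3, 23, -10), (-10, 17, 9), (9, 19, -8), … (24 more)
cycles coincide ⇒ equivalent

yes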